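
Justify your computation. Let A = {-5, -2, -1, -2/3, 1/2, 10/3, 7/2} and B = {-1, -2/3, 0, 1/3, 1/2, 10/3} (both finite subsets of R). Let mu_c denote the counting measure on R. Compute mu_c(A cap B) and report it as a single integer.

Counting measure on a finite set equals cardinality. mu_c(A cap B) = |A cap B| (elements appearing in both).
Enumerating the elements of A that also lie in B gives 4 element(s).
So mu_c(A cap B) = 4.

4


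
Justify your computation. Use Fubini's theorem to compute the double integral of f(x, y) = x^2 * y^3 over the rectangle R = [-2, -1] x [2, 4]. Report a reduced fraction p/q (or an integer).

f(x, y) is a tensor product of a function of x and a function of y, and both factors are bounded continuous (hence Lebesgue integrable) on the rectangle, so Fubini's theorem applies:
  integral_R f d(m x m) = (integral_a1^b1 x^2 dx) * (integral_a2^b2 y^3 dy).
Inner integral in x: integral_{-2}^{-1} x^2 dx = ((-1)^3 - (-2)^3)/3
  = 7/3.
Inner integral in y: integral_{2}^{4} y^3 dy = (4^4 - 2^4)/4
  = 60.
Product: (7/3) * (60) = 140.

140


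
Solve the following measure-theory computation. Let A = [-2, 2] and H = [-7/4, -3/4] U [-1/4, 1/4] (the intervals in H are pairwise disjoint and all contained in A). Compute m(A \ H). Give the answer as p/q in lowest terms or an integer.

The ambient interval has length m(A) = 2 - (-2) = 4.
Since the holes are disjoint and sit inside A, by finite additivity
  m(H) = sum_i (b_i - a_i), and m(A \ H) = m(A) - m(H).
Computing the hole measures:
  m(H_1) = -3/4 - (-7/4) = 1.
  m(H_2) = 1/4 - (-1/4) = 1/2.
Summed: m(H) = 1 + 1/2 = 3/2.
So m(A \ H) = 4 - 3/2 = 5/2.

5/2


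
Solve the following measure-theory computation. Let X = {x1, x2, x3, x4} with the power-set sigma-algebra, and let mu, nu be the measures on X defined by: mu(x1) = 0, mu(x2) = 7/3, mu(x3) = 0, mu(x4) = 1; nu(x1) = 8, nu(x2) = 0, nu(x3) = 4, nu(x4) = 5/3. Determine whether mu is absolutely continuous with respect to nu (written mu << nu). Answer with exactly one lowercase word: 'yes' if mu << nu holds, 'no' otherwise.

mu << nu means: every nu-null measurable set is also mu-null; equivalently, for every atom x, if nu({x}) = 0 then mu({x}) = 0.
Checking each atom:
  x1: nu = 8 > 0 -> no constraint.
  x2: nu = 0, mu = 7/3 > 0 -> violates mu << nu.
  x3: nu = 4 > 0 -> no constraint.
  x4: nu = 5/3 > 0 -> no constraint.
The atom(s) x2 violate the condition (nu = 0 but mu > 0). Therefore mu is NOT absolutely continuous w.r.t. nu.

no


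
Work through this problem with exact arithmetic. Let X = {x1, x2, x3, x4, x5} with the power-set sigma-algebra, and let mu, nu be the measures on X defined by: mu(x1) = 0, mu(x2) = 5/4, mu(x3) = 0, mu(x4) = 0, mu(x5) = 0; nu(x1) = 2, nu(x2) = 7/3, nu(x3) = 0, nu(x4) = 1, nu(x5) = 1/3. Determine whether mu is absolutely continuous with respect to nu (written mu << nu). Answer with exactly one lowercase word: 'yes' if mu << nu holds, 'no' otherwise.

mu << nu means: every nu-null measurable set is also mu-null; equivalently, for every atom x, if nu({x}) = 0 then mu({x}) = 0.
Checking each atom:
  x1: nu = 2 > 0 -> no constraint.
  x2: nu = 7/3 > 0 -> no constraint.
  x3: nu = 0, mu = 0 -> consistent with mu << nu.
  x4: nu = 1 > 0 -> no constraint.
  x5: nu = 1/3 > 0 -> no constraint.
No atom violates the condition. Therefore mu << nu.

yes


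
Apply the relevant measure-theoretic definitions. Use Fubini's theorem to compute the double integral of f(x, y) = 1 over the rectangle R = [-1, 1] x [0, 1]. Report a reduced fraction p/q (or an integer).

f(x, y) is a tensor product of a function of x and a function of y, and both factors are bounded continuous (hence Lebesgue integrable) on the rectangle, so Fubini's theorem applies:
  integral_R f d(m x m) = (integral_a1^b1 1 dx) * (integral_a2^b2 1 dy).
Inner integral in x: integral_{-1}^{1} 1 dx = (1^1 - (-1)^1)/1
  = 2.
Inner integral in y: integral_{0}^{1} 1 dy = (1^1 - 0^1)/1
  = 1.
Product: (2) * (1) = 2.

2


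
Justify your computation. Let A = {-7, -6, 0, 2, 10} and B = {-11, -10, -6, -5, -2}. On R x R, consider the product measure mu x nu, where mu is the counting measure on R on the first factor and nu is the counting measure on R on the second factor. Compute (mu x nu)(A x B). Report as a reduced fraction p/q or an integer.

For a measurable rectangle A x B, the product measure satisfies
  (mu x nu)(A x B) = mu(A) * nu(B).
  mu(A) = 5.
  nu(B) = 5.
  (mu x nu)(A x B) = 5 * 5 = 25.

25


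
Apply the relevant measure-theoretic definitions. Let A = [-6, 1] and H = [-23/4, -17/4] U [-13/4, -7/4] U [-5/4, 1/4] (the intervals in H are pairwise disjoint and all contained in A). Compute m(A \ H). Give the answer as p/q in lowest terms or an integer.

The ambient interval has length m(A) = 1 - (-6) = 7.
Since the holes are disjoint and sit inside A, by finite additivity
  m(H) = sum_i (b_i - a_i), and m(A \ H) = m(A) - m(H).
Computing the hole measures:
  m(H_1) = -17/4 - (-23/4) = 3/2.
  m(H_2) = -7/4 - (-13/4) = 3/2.
  m(H_3) = 1/4 - (-5/4) = 3/2.
Summed: m(H) = 3/2 + 3/2 + 3/2 = 9/2.
So m(A \ H) = 7 - 9/2 = 5/2.

5/2


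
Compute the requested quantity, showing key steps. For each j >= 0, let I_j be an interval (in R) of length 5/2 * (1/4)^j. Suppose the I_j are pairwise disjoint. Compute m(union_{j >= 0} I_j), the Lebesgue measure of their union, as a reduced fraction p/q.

By countable additivity of the Lebesgue measure on pairwise disjoint measurable sets,
  m(union_{j >= 0} I_j) = sum_{j >= 0} m(I_j) = sum_{j >= 0} a * r^j,
  with a = 5/2 and r = 1/4.
Since 0 < r = 1/4 < 1, the geometric series converges:
  sum_{j >= 0} a * r^j = a / (1 - r).
  = 5/2 / (1 - 1/4)
  = 5/2 / (3/4)
  = 10/3.

10/3


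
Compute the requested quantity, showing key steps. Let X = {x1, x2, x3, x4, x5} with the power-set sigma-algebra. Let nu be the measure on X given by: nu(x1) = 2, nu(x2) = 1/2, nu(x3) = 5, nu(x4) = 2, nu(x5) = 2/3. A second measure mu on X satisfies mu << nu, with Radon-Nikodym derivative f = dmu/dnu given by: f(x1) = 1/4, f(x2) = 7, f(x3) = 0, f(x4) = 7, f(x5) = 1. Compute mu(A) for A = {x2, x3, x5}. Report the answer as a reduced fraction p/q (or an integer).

By the defining property of the Radon-Nikodym derivative, for every measurable set A,
  mu(A) = integral_A f dnu.
Since nu is a discrete measure concentrated on the atoms of X, the integral over A reduces to the sum
  mu(A) = sum_{x in A} f(x) * nu({x}).
Computing each term:
  x2: f(x2) * nu(x2) = 7 * 1/2 = 7/2.
  x3: f(x3) * nu(x3) = 0 * 5 = 0.
  x5: f(x5) * nu(x5) = 1 * 2/3 = 2/3.
Summing: mu(A) = 7/2 + 0 + 2/3 = 25/6.

25/6


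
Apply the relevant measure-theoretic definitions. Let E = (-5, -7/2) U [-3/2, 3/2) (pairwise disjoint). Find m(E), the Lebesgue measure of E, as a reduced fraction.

For pairwise disjoint intervals, m(union_i I_i) = sum_i m(I_i),
and m is invariant under swapping open/closed endpoints (single points have measure 0).
So m(E) = sum_i (b_i - a_i).
  I_1 has length -7/2 - (-5) = 3/2.
  I_2 has length 3/2 - (-3/2) = 3.
Summing:
  m(E) = 3/2 + 3 = 9/2.

9/2


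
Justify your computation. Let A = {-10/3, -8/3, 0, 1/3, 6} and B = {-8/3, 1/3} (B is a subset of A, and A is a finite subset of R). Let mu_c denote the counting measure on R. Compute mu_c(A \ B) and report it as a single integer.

Counting measure assigns mu_c(E) = |E| (number of elements) when E is finite. For B subset A, A \ B is the set of elements of A not in B, so |A \ B| = |A| - |B|.
|A| = 5, |B| = 2, so mu_c(A \ B) = 5 - 2 = 3.

3


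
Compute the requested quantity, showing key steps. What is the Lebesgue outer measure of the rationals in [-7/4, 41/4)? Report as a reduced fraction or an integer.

E = Q cap [-7/4, 41/4) is a subset of Q, which is countable. Enumerate Q = {q_1, q_2, ...}; for any eps > 0, cover q_k by the open interval (q_k - eps/2^(k+1), q_k + eps/2^(k+1)), of length eps/2^k. The total cover length is sum_{k>=1} eps/2^k = eps. Hence m*(E) <= m*(Q) <= eps for every eps > 0, and since outer measure is non-negative, m*(E) = 0.

0


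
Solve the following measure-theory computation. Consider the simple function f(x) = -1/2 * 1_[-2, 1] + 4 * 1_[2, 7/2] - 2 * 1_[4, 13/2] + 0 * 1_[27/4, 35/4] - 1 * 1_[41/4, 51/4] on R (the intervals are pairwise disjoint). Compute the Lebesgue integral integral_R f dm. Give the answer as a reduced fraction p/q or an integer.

For a simple function f = sum_i c_i * 1_{A_i} with disjoint A_i,
  integral f dm = sum_i c_i * m(A_i).
Lengths of the A_i:
  m(A_1) = 1 - (-2) = 3.
  m(A_2) = 7/2 - 2 = 3/2.
  m(A_3) = 13/2 - 4 = 5/2.
  m(A_4) = 35/4 - 27/4 = 2.
  m(A_5) = 51/4 - 41/4 = 5/2.
Contributions c_i * m(A_i):
  (-1/2) * (3) = -3/2.
  (4) * (3/2) = 6.
  (-2) * (5/2) = -5.
  (0) * (2) = 0.
  (-1) * (5/2) = -5/2.
Total: -3/2 + 6 - 5 + 0 - 5/2 = -3.

-3


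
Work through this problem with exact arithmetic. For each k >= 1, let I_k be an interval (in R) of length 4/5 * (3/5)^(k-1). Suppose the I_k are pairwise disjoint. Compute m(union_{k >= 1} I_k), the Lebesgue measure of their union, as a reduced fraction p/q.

By countable additivity of the Lebesgue measure on pairwise disjoint measurable sets,
  m(union_{k >= 1} I_k) = sum_{k >= 1} m(I_k) = sum_{k >= 1} a * r^(k-1),
  with a = 4/5 and r = 3/5.
Since 0 < r = 3/5 < 1, the geometric series converges:
  sum_{k >= 1} a * r^(k-1) = a / (1 - r).
  = 4/5 / (1 - 3/5)
  = 4/5 / (2/5)
  = 2.

2


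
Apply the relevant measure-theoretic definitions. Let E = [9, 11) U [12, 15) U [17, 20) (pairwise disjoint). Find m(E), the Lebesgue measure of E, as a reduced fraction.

For pairwise disjoint intervals, m(union_i I_i) = sum_i m(I_i),
and m is invariant under swapping open/closed endpoints (single points have measure 0).
So m(E) = sum_i (b_i - a_i).
  I_1 has length 11 - 9 = 2.
  I_2 has length 15 - 12 = 3.
  I_3 has length 20 - 17 = 3.
Summing:
  m(E) = 2 + 3 + 3 = 8.

8


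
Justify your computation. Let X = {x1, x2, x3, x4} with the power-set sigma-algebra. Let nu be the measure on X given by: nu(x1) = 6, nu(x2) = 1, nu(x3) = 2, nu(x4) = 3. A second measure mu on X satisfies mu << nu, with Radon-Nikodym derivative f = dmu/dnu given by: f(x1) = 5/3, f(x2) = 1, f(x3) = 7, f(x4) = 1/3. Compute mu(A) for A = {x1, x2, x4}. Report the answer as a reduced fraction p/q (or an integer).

By the defining property of the Radon-Nikodym derivative, for every measurable set A,
  mu(A) = integral_A f dnu.
Since nu is a discrete measure concentrated on the atoms of X, the integral over A reduces to the sum
  mu(A) = sum_{x in A} f(x) * nu({x}).
Computing each term:
  x1: f(x1) * nu(x1) = 5/3 * 6 = 10.
  x2: f(x2) * nu(x2) = 1 * 1 = 1.
  x4: f(x4) * nu(x4) = 1/3 * 3 = 1.
Summing: mu(A) = 10 + 1 + 1 = 12.

12


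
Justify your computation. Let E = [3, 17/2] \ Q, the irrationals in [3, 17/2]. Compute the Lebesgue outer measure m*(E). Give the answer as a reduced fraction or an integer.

The interval I = [3, 17/2] has m(I) = 17/2 - 3 = 11/2 (endpoints are measure-zero, so open/closed/half-open agree). Write I = (I cap Q) u (I \ Q). The rationals in I are countable, so m*(I cap Q) = 0 (cover each rational by intervals whose total length is arbitrarily small). By countable subadditivity m*(I) <= m*(I cap Q) + m*(I \ Q), hence m*(I \ Q) >= m(I) = 11/2. The reverse inequality m*(I \ Q) <= m*(I) = 11/2 is trivial since (I \ Q) is a subset of I. Therefore m*(I \ Q) = 11/2.

11/2


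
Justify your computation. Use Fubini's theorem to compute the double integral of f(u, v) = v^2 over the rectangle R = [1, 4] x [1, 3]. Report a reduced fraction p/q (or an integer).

f(u, v) is a tensor product of a function of u and a function of v, and both factors are bounded continuous (hence Lebesgue integrable) on the rectangle, so Fubini's theorem applies:
  integral_R f d(m x m) = (integral_a1^b1 1 du) * (integral_a2^b2 v^2 dv).
Inner integral in u: integral_{1}^{4} 1 du = (4^1 - 1^1)/1
  = 3.
Inner integral in v: integral_{1}^{3} v^2 dv = (3^3 - 1^3)/3
  = 26/3.
Product: (3) * (26/3) = 26.

26


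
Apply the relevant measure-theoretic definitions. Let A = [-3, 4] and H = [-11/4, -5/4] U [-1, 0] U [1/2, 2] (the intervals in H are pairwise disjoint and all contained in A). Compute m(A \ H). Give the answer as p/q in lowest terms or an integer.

The ambient interval has length m(A) = 4 - (-3) = 7.
Since the holes are disjoint and sit inside A, by finite additivity
  m(H) = sum_i (b_i - a_i), and m(A \ H) = m(A) - m(H).
Computing the hole measures:
  m(H_1) = -5/4 - (-11/4) = 3/2.
  m(H_2) = 0 - (-1) = 1.
  m(H_3) = 2 - 1/2 = 3/2.
Summed: m(H) = 3/2 + 1 + 3/2 = 4.
So m(A \ H) = 7 - 4 = 3.

3


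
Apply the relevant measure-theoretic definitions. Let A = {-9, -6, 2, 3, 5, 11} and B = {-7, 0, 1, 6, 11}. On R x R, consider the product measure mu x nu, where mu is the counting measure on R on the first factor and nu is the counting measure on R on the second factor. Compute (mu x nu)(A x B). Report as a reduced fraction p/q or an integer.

For a measurable rectangle A x B, the product measure satisfies
  (mu x nu)(A x B) = mu(A) * nu(B).
  mu(A) = 6.
  nu(B) = 5.
  (mu x nu)(A x B) = 6 * 5 = 30.

30


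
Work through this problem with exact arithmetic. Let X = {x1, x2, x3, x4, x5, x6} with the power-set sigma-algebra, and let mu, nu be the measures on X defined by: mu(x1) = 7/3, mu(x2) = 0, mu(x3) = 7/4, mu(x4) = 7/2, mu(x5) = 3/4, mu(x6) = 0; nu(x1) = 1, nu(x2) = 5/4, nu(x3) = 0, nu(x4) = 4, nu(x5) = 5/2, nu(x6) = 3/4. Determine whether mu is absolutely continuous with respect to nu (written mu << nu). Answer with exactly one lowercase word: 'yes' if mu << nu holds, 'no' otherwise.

mu << nu means: every nu-null measurable set is also mu-null; equivalently, for every atom x, if nu({x}) = 0 then mu({x}) = 0.
Checking each atom:
  x1: nu = 1 > 0 -> no constraint.
  x2: nu = 5/4 > 0 -> no constraint.
  x3: nu = 0, mu = 7/4 > 0 -> violates mu << nu.
  x4: nu = 4 > 0 -> no constraint.
  x5: nu = 5/2 > 0 -> no constraint.
  x6: nu = 3/4 > 0 -> no constraint.
The atom(s) x3 violate the condition (nu = 0 but mu > 0). Therefore mu is NOT absolutely continuous w.r.t. nu.

no


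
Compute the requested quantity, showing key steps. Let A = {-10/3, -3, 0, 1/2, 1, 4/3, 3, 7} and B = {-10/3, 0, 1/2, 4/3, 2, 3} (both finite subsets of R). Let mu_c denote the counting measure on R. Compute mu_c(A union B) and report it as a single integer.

Counting measure on a finite set equals cardinality. By inclusion-exclusion, |A union B| = |A| + |B| - |A cap B|.
|A| = 8, |B| = 6, |A cap B| = 5.
So mu_c(A union B) = 8 + 6 - 5 = 9.

9


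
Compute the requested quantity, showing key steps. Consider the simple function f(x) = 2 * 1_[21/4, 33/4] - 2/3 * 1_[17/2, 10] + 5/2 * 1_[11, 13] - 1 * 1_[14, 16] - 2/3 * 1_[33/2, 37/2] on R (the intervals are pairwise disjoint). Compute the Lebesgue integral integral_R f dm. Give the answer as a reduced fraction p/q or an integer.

For a simple function f = sum_i c_i * 1_{A_i} with disjoint A_i,
  integral f dm = sum_i c_i * m(A_i).
Lengths of the A_i:
  m(A_1) = 33/4 - 21/4 = 3.
  m(A_2) = 10 - 17/2 = 3/2.
  m(A_3) = 13 - 11 = 2.
  m(A_4) = 16 - 14 = 2.
  m(A_5) = 37/2 - 33/2 = 2.
Contributions c_i * m(A_i):
  (2) * (3) = 6.
  (-2/3) * (3/2) = -1.
  (5/2) * (2) = 5.
  (-1) * (2) = -2.
  (-2/3) * (2) = -4/3.
Total: 6 - 1 + 5 - 2 - 4/3 = 20/3.

20/3


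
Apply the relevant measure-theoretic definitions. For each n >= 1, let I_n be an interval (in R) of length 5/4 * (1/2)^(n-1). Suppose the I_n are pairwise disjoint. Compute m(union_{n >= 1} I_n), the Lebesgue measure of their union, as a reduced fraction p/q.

By countable additivity of the Lebesgue measure on pairwise disjoint measurable sets,
  m(union_{n >= 1} I_n) = sum_{n >= 1} m(I_n) = sum_{n >= 1} a * r^(n-1),
  with a = 5/4 and r = 1/2.
Since 0 < r = 1/2 < 1, the geometric series converges:
  sum_{n >= 1} a * r^(n-1) = a / (1 - r).
  = 5/4 / (1 - 1/2)
  = 5/4 / (1/2)
  = 5/2.

5/2


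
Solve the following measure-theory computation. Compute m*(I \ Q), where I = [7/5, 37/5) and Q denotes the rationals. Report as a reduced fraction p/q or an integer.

The interval I = [7/5, 37/5) has m(I) = 37/5 - 7/5 = 6 (endpoints are measure-zero, so open/closed/half-open agree). Write I = (I cap Q) u (I \ Q). The rationals in I are countable, so m*(I cap Q) = 0 (cover each rational by intervals whose total length is arbitrarily small). By countable subadditivity m*(I) <= m*(I cap Q) + m*(I \ Q), hence m*(I \ Q) >= m(I) = 6. The reverse inequality m*(I \ Q) <= m*(I) = 6 is trivial since (I \ Q) is a subset of I. Therefore m*(I \ Q) = 6.

6


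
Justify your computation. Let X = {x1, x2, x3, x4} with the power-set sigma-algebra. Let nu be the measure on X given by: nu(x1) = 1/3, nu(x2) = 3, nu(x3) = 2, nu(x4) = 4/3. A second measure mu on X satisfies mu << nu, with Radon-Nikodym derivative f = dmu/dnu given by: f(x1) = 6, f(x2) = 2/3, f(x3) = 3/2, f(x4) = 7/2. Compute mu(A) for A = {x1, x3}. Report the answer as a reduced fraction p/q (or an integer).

By the defining property of the Radon-Nikodym derivative, for every measurable set A,
  mu(A) = integral_A f dnu.
Since nu is a discrete measure concentrated on the atoms of X, the integral over A reduces to the sum
  mu(A) = sum_{x in A} f(x) * nu({x}).
Computing each term:
  x1: f(x1) * nu(x1) = 6 * 1/3 = 2.
  x3: f(x3) * nu(x3) = 3/2 * 2 = 3.
Summing: mu(A) = 2 + 3 = 5.

5


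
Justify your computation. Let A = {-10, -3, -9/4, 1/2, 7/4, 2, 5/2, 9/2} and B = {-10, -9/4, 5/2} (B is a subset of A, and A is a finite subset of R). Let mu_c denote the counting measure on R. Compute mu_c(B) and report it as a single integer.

Counting measure assigns mu_c(E) = |E| (number of elements) when E is finite.
B has 3 element(s), so mu_c(B) = 3.

3


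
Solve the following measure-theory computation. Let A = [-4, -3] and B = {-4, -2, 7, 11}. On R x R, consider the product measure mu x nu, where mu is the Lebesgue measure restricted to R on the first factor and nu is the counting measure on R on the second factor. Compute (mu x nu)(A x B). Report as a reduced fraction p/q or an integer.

For a measurable rectangle A x B, the product measure satisfies
  (mu x nu)(A x B) = mu(A) * nu(B).
  mu(A) = 1.
  nu(B) = 4.
  (mu x nu)(A x B) = 1 * 4 = 4.

4


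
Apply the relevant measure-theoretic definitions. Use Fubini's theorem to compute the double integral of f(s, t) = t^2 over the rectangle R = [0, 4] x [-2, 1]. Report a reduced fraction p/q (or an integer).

f(s, t) is a tensor product of a function of s and a function of t, and both factors are bounded continuous (hence Lebesgue integrable) on the rectangle, so Fubini's theorem applies:
  integral_R f d(m x m) = (integral_a1^b1 1 ds) * (integral_a2^b2 t^2 dt).
Inner integral in s: integral_{0}^{4} 1 ds = (4^1 - 0^1)/1
  = 4.
Inner integral in t: integral_{-2}^{1} t^2 dt = (1^3 - (-2)^3)/3
  = 3.
Product: (4) * (3) = 12.

12


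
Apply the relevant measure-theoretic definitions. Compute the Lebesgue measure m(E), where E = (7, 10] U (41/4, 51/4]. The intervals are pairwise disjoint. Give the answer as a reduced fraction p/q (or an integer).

For pairwise disjoint intervals, m(union_i I_i) = sum_i m(I_i),
and m is invariant under swapping open/closed endpoints (single points have measure 0).
So m(E) = sum_i (b_i - a_i).
  I_1 has length 10 - 7 = 3.
  I_2 has length 51/4 - 41/4 = 5/2.
Summing:
  m(E) = 3 + 5/2 = 11/2.

11/2


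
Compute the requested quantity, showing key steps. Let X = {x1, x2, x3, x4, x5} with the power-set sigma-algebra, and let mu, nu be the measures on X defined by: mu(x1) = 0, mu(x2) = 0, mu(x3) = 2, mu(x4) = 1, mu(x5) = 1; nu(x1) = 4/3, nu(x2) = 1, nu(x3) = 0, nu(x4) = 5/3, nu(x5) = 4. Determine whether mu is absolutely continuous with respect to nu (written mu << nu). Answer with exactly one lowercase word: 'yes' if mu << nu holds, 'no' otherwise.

mu << nu means: every nu-null measurable set is also mu-null; equivalently, for every atom x, if nu({x}) = 0 then mu({x}) = 0.
Checking each atom:
  x1: nu = 4/3 > 0 -> no constraint.
  x2: nu = 1 > 0 -> no constraint.
  x3: nu = 0, mu = 2 > 0 -> violates mu << nu.
  x4: nu = 5/3 > 0 -> no constraint.
  x5: nu = 4 > 0 -> no constraint.
The atom(s) x3 violate the condition (nu = 0 but mu > 0). Therefore mu is NOT absolutely continuous w.r.t. nu.

no


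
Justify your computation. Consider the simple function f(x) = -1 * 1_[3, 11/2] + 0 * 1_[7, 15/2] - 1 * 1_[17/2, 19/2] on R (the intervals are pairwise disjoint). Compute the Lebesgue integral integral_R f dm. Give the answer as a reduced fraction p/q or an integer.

For a simple function f = sum_i c_i * 1_{A_i} with disjoint A_i,
  integral f dm = sum_i c_i * m(A_i).
Lengths of the A_i:
  m(A_1) = 11/2 - 3 = 5/2.
  m(A_2) = 15/2 - 7 = 1/2.
  m(A_3) = 19/2 - 17/2 = 1.
Contributions c_i * m(A_i):
  (-1) * (5/2) = -5/2.
  (0) * (1/2) = 0.
  (-1) * (1) = -1.
Total: -5/2 + 0 - 1 = -7/2.

-7/2


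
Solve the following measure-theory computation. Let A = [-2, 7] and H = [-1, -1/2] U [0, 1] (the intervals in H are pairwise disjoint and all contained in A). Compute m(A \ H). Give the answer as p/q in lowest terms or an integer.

The ambient interval has length m(A) = 7 - (-2) = 9.
Since the holes are disjoint and sit inside A, by finite additivity
  m(H) = sum_i (b_i - a_i), and m(A \ H) = m(A) - m(H).
Computing the hole measures:
  m(H_1) = -1/2 - (-1) = 1/2.
  m(H_2) = 1 - 0 = 1.
Summed: m(H) = 1/2 + 1 = 3/2.
So m(A \ H) = 9 - 3/2 = 15/2.

15/2


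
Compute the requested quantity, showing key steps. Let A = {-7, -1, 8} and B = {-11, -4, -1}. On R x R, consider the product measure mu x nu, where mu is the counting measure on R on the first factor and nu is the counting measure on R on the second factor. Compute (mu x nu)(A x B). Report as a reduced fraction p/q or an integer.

For a measurable rectangle A x B, the product measure satisfies
  (mu x nu)(A x B) = mu(A) * nu(B).
  mu(A) = 3.
  nu(B) = 3.
  (mu x nu)(A x B) = 3 * 3 = 9.

9


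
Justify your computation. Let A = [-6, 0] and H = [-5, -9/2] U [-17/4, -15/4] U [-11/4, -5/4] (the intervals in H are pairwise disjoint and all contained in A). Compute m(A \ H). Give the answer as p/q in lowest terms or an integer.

The ambient interval has length m(A) = 0 - (-6) = 6.
Since the holes are disjoint and sit inside A, by finite additivity
  m(H) = sum_i (b_i - a_i), and m(A \ H) = m(A) - m(H).
Computing the hole measures:
  m(H_1) = -9/2 - (-5) = 1/2.
  m(H_2) = -15/4 - (-17/4) = 1/2.
  m(H_3) = -5/4 - (-11/4) = 3/2.
Summed: m(H) = 1/2 + 1/2 + 3/2 = 5/2.
So m(A \ H) = 6 - 5/2 = 7/2.

7/2


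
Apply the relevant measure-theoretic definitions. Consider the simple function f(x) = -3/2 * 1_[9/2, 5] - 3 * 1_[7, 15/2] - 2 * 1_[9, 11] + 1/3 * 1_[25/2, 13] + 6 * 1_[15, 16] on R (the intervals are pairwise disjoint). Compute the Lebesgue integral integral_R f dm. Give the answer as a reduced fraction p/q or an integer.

For a simple function f = sum_i c_i * 1_{A_i} with disjoint A_i,
  integral f dm = sum_i c_i * m(A_i).
Lengths of the A_i:
  m(A_1) = 5 - 9/2 = 1/2.
  m(A_2) = 15/2 - 7 = 1/2.
  m(A_3) = 11 - 9 = 2.
  m(A_4) = 13 - 25/2 = 1/2.
  m(A_5) = 16 - 15 = 1.
Contributions c_i * m(A_i):
  (-3/2) * (1/2) = -3/4.
  (-3) * (1/2) = -3/2.
  (-2) * (2) = -4.
  (1/3) * (1/2) = 1/6.
  (6) * (1) = 6.
Total: -3/4 - 3/2 - 4 + 1/6 + 6 = -1/12.

-1/12


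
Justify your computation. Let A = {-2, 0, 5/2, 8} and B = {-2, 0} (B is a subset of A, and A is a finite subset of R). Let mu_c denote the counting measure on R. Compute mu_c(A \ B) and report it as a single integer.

Counting measure assigns mu_c(E) = |E| (number of elements) when E is finite. For B subset A, A \ B is the set of elements of A not in B, so |A \ B| = |A| - |B|.
|A| = 4, |B| = 2, so mu_c(A \ B) = 4 - 2 = 2.

2


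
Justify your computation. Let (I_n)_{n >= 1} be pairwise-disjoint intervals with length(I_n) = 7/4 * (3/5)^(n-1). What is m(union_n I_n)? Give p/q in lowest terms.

By countable additivity of the Lebesgue measure on pairwise disjoint measurable sets,
  m(union_{n >= 1} I_n) = sum_{n >= 1} m(I_n) = sum_{n >= 1} a * r^(n-1),
  with a = 7/4 and r = 3/5.
Since 0 < r = 3/5 < 1, the geometric series converges:
  sum_{n >= 1} a * r^(n-1) = a / (1 - r).
  = 7/4 / (1 - 3/5)
  = 7/4 / (2/5)
  = 35/8.

35/8


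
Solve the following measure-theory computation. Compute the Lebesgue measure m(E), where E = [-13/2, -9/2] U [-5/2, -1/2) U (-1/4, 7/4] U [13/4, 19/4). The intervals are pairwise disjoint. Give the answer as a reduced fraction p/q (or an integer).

For pairwise disjoint intervals, m(union_i I_i) = sum_i m(I_i),
and m is invariant under swapping open/closed endpoints (single points have measure 0).
So m(E) = sum_i (b_i - a_i).
  I_1 has length -9/2 - (-13/2) = 2.
  I_2 has length -1/2 - (-5/2) = 2.
  I_3 has length 7/4 - (-1/4) = 2.
  I_4 has length 19/4 - 13/4 = 3/2.
Summing:
  m(E) = 2 + 2 + 2 + 3/2 = 15/2.

15/2


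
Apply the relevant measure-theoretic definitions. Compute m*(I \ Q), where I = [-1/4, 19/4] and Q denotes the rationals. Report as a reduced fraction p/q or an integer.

The interval I = [-1/4, 19/4] has m(I) = 19/4 - (-1/4) = 5 (endpoints are measure-zero, so open/closed/half-open agree). Write I = (I cap Q) u (I \ Q). The rationals in I are countable, so m*(I cap Q) = 0 (cover each rational by intervals whose total length is arbitrarily small). By countable subadditivity m*(I) <= m*(I cap Q) + m*(I \ Q), hence m*(I \ Q) >= m(I) = 5. The reverse inequality m*(I \ Q) <= m*(I) = 5 is trivial since (I \ Q) is a subset of I. Therefore m*(I \ Q) = 5.

5


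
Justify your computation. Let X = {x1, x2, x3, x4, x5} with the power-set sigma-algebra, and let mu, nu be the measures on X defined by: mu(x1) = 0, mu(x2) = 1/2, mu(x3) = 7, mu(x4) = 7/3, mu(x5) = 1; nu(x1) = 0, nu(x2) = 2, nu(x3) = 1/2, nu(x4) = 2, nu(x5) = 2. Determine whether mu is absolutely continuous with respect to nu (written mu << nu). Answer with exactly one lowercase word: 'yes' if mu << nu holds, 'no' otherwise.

mu << nu means: every nu-null measurable set is also mu-null; equivalently, for every atom x, if nu({x}) = 0 then mu({x}) = 0.
Checking each atom:
  x1: nu = 0, mu = 0 -> consistent with mu << nu.
  x2: nu = 2 > 0 -> no constraint.
  x3: nu = 1/2 > 0 -> no constraint.
  x4: nu = 2 > 0 -> no constraint.
  x5: nu = 2 > 0 -> no constraint.
No atom violates the condition. Therefore mu << nu.

yes


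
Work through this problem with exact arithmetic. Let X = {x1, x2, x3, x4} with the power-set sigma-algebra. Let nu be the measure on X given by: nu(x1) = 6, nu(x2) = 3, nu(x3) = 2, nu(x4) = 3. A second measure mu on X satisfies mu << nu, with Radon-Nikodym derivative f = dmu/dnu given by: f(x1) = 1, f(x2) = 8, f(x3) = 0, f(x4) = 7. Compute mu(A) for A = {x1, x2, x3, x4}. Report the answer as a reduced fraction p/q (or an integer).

By the defining property of the Radon-Nikodym derivative, for every measurable set A,
  mu(A) = integral_A f dnu.
Since nu is a discrete measure concentrated on the atoms of X, the integral over A reduces to the sum
  mu(A) = sum_{x in A} f(x) * nu({x}).
Computing each term:
  x1: f(x1) * nu(x1) = 1 * 6 = 6.
  x2: f(x2) * nu(x2) = 8 * 3 = 24.
  x3: f(x3) * nu(x3) = 0 * 2 = 0.
  x4: f(x4) * nu(x4) = 7 * 3 = 21.
Summing: mu(A) = 6 + 24 + 0 + 21 = 51.

51


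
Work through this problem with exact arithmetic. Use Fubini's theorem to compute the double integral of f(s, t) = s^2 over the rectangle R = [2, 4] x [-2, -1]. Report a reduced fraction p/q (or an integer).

f(s, t) is a tensor product of a function of s and a function of t, and both factors are bounded continuous (hence Lebesgue integrable) on the rectangle, so Fubini's theorem applies:
  integral_R f d(m x m) = (integral_a1^b1 s^2 ds) * (integral_a2^b2 1 dt).
Inner integral in s: integral_{2}^{4} s^2 ds = (4^3 - 2^3)/3
  = 56/3.
Inner integral in t: integral_{-2}^{-1} 1 dt = ((-1)^1 - (-2)^1)/1
  = 1.
Product: (56/3) * (1) = 56/3.

56/3


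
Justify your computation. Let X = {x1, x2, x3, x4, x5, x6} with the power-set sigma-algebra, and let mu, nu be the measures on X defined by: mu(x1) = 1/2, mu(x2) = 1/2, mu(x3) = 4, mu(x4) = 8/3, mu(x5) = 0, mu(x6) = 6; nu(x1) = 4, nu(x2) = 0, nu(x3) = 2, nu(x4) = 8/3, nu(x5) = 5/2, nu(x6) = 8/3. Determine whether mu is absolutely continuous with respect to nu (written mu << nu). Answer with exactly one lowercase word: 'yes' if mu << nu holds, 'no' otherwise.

mu << nu means: every nu-null measurable set is also mu-null; equivalently, for every atom x, if nu({x}) = 0 then mu({x}) = 0.
Checking each atom:
  x1: nu = 4 > 0 -> no constraint.
  x2: nu = 0, mu = 1/2 > 0 -> violates mu << nu.
  x3: nu = 2 > 0 -> no constraint.
  x4: nu = 8/3 > 0 -> no constraint.
  x5: nu = 5/2 > 0 -> no constraint.
  x6: nu = 8/3 > 0 -> no constraint.
The atom(s) x2 violate the condition (nu = 0 but mu > 0). Therefore mu is NOT absolutely continuous w.r.t. nu.

no


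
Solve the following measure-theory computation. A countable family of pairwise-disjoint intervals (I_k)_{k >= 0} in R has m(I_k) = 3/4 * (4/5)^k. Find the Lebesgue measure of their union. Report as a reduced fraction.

By countable additivity of the Lebesgue measure on pairwise disjoint measurable sets,
  m(union_{k >= 0} I_k) = sum_{k >= 0} m(I_k) = sum_{k >= 0} a * r^k,
  with a = 3/4 and r = 4/5.
Since 0 < r = 4/5 < 1, the geometric series converges:
  sum_{k >= 0} a * r^k = a / (1 - r).
  = 3/4 / (1 - 4/5)
  = 3/4 / (1/5)
  = 15/4.

15/4


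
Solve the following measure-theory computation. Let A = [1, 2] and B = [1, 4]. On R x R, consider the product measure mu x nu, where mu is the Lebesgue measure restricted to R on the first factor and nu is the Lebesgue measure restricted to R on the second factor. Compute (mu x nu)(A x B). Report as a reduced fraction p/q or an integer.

For a measurable rectangle A x B, the product measure satisfies
  (mu x nu)(A x B) = mu(A) * nu(B).
  mu(A) = 1.
  nu(B) = 3.
  (mu x nu)(A x B) = 1 * 3 = 3.

3


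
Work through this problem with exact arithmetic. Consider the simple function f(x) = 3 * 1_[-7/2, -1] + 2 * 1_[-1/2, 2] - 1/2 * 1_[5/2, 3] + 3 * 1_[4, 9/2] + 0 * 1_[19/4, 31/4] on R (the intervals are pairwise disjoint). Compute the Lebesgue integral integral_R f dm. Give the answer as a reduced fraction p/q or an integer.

For a simple function f = sum_i c_i * 1_{A_i} with disjoint A_i,
  integral f dm = sum_i c_i * m(A_i).
Lengths of the A_i:
  m(A_1) = -1 - (-7/2) = 5/2.
  m(A_2) = 2 - (-1/2) = 5/2.
  m(A_3) = 3 - 5/2 = 1/2.
  m(A_4) = 9/2 - 4 = 1/2.
  m(A_5) = 31/4 - 19/4 = 3.
Contributions c_i * m(A_i):
  (3) * (5/2) = 15/2.
  (2) * (5/2) = 5.
  (-1/2) * (1/2) = -1/4.
  (3) * (1/2) = 3/2.
  (0) * (3) = 0.
Total: 15/2 + 5 - 1/4 + 3/2 + 0 = 55/4.

55/4


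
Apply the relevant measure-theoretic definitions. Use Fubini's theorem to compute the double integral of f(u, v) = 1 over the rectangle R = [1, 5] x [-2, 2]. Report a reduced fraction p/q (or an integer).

f(u, v) is a tensor product of a function of u and a function of v, and both factors are bounded continuous (hence Lebesgue integrable) on the rectangle, so Fubini's theorem applies:
  integral_R f d(m x m) = (integral_a1^b1 1 du) * (integral_a2^b2 1 dv).
Inner integral in u: integral_{1}^{5} 1 du = (5^1 - 1^1)/1
  = 4.
Inner integral in v: integral_{-2}^{2} 1 dv = (2^1 - (-2)^1)/1
  = 4.
Product: (4) * (4) = 16.

16


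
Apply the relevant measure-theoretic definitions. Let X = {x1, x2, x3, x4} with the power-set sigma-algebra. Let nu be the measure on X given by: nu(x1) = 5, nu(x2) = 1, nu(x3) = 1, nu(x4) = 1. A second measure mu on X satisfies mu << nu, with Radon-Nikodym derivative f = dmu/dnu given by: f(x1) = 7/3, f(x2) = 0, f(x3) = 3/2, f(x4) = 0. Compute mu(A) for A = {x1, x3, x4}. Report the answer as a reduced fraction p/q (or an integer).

By the defining property of the Radon-Nikodym derivative, for every measurable set A,
  mu(A) = integral_A f dnu.
Since nu is a discrete measure concentrated on the atoms of X, the integral over A reduces to the sum
  mu(A) = sum_{x in A} f(x) * nu({x}).
Computing each term:
  x1: f(x1) * nu(x1) = 7/3 * 5 = 35/3.
  x3: f(x3) * nu(x3) = 3/2 * 1 = 3/2.
  x4: f(x4) * nu(x4) = 0 * 1 = 0.
Summing: mu(A) = 35/3 + 3/2 + 0 = 79/6.

79/6


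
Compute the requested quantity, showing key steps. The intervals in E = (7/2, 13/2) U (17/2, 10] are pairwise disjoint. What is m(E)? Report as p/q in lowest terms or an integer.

For pairwise disjoint intervals, m(union_i I_i) = sum_i m(I_i),
and m is invariant under swapping open/closed endpoints (single points have measure 0).
So m(E) = sum_i (b_i - a_i).
  I_1 has length 13/2 - 7/2 = 3.
  I_2 has length 10 - 17/2 = 3/2.
Summing:
  m(E) = 3 + 3/2 = 9/2.

9/2


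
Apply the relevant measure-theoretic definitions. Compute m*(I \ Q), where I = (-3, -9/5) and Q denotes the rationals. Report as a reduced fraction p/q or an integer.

The interval I = (-3, -9/5) has m(I) = -9/5 - (-3) = 6/5 (endpoints are measure-zero, so open/closed/half-open agree). Write I = (I cap Q) u (I \ Q). The rationals in I are countable, so m*(I cap Q) = 0 (cover each rational by intervals whose total length is arbitrarily small). By countable subadditivity m*(I) <= m*(I cap Q) + m*(I \ Q), hence m*(I \ Q) >= m(I) = 6/5. The reverse inequality m*(I \ Q) <= m*(I) = 6/5 is trivial since (I \ Q) is a subset of I. Therefore m*(I \ Q) = 6/5.

6/5


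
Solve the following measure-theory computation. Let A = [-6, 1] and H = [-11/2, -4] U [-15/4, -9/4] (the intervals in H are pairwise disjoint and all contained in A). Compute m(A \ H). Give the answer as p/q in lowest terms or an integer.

The ambient interval has length m(A) = 1 - (-6) = 7.
Since the holes are disjoint and sit inside A, by finite additivity
  m(H) = sum_i (b_i - a_i), and m(A \ H) = m(A) - m(H).
Computing the hole measures:
  m(H_1) = -4 - (-11/2) = 3/2.
  m(H_2) = -9/4 - (-15/4) = 3/2.
Summed: m(H) = 3/2 + 3/2 = 3.
So m(A \ H) = 7 - 3 = 4.

4


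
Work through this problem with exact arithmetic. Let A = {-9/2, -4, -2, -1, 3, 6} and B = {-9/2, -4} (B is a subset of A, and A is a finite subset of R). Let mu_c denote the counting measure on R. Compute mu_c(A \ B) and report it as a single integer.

Counting measure assigns mu_c(E) = |E| (number of elements) when E is finite. For B subset A, A \ B is the set of elements of A not in B, so |A \ B| = |A| - |B|.
|A| = 6, |B| = 2, so mu_c(A \ B) = 6 - 2 = 4.

4


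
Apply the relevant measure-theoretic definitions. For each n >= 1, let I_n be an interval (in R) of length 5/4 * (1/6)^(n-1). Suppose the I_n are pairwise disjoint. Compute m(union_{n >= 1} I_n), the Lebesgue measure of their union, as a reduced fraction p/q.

By countable additivity of the Lebesgue measure on pairwise disjoint measurable sets,
  m(union_{n >= 1} I_n) = sum_{n >= 1} m(I_n) = sum_{n >= 1} a * r^(n-1),
  with a = 5/4 and r = 1/6.
Since 0 < r = 1/6 < 1, the geometric series converges:
  sum_{n >= 1} a * r^(n-1) = a / (1 - r).
  = 5/4 / (1 - 1/6)
  = 5/4 / (5/6)
  = 3/2.

3/2


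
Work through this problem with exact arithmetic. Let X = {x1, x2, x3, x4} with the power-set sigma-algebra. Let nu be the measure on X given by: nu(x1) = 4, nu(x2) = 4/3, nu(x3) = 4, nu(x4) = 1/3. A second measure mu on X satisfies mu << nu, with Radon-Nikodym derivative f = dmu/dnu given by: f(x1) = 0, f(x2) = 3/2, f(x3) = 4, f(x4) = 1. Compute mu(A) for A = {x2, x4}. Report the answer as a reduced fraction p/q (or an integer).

By the defining property of the Radon-Nikodym derivative, for every measurable set A,
  mu(A) = integral_A f dnu.
Since nu is a discrete measure concentrated on the atoms of X, the integral over A reduces to the sum
  mu(A) = sum_{x in A} f(x) * nu({x}).
Computing each term:
  x2: f(x2) * nu(x2) = 3/2 * 4/3 = 2.
  x4: f(x4) * nu(x4) = 1 * 1/3 = 1/3.
Summing: mu(A) = 2 + 1/3 = 7/3.

7/3


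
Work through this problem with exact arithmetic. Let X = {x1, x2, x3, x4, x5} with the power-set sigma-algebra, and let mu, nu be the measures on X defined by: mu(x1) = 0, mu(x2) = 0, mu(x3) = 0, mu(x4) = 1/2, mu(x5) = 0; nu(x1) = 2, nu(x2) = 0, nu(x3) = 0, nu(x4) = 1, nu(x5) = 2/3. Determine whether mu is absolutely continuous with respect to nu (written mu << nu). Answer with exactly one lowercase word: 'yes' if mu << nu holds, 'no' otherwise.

mu << nu means: every nu-null measurable set is also mu-null; equivalently, for every atom x, if nu({x}) = 0 then mu({x}) = 0.
Checking each atom:
  x1: nu = 2 > 0 -> no constraint.
  x2: nu = 0, mu = 0 -> consistent with mu << nu.
  x3: nu = 0, mu = 0 -> consistent with mu << nu.
  x4: nu = 1 > 0 -> no constraint.
  x5: nu = 2/3 > 0 -> no constraint.
No atom violates the condition. Therefore mu << nu.

yes


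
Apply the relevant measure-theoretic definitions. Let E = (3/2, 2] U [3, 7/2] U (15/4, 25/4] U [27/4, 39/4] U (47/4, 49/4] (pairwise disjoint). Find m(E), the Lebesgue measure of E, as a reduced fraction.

For pairwise disjoint intervals, m(union_i I_i) = sum_i m(I_i),
and m is invariant under swapping open/closed endpoints (single points have measure 0).
So m(E) = sum_i (b_i - a_i).
  I_1 has length 2 - 3/2 = 1/2.
  I_2 has length 7/2 - 3 = 1/2.
  I_3 has length 25/4 - 15/4 = 5/2.
  I_4 has length 39/4 - 27/4 = 3.
  I_5 has length 49/4 - 47/4 = 1/2.
Summing:
  m(E) = 1/2 + 1/2 + 5/2 + 3 + 1/2 = 7.

7


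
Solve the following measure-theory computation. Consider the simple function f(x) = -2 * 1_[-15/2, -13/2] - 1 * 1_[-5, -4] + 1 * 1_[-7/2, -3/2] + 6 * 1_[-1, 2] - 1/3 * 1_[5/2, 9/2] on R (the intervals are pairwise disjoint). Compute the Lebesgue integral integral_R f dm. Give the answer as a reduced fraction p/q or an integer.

For a simple function f = sum_i c_i * 1_{A_i} with disjoint A_i,
  integral f dm = sum_i c_i * m(A_i).
Lengths of the A_i:
  m(A_1) = -13/2 - (-15/2) = 1.
  m(A_2) = -4 - (-5) = 1.
  m(A_3) = -3/2 - (-7/2) = 2.
  m(A_4) = 2 - (-1) = 3.
  m(A_5) = 9/2 - 5/2 = 2.
Contributions c_i * m(A_i):
  (-2) * (1) = -2.
  (-1) * (1) = -1.
  (1) * (2) = 2.
  (6) * (3) = 18.
  (-1/3) * (2) = -2/3.
Total: -2 - 1 + 2 + 18 - 2/3 = 49/3.

49/3


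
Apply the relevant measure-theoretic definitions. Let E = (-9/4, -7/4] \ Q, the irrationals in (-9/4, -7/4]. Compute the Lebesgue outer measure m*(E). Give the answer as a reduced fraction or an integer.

The interval I = (-9/4, -7/4] has m(I) = -7/4 - (-9/4) = 1/2 (endpoints are measure-zero, so open/closed/half-open agree). Write I = (I cap Q) u (I \ Q). The rationals in I are countable, so m*(I cap Q) = 0 (cover each rational by intervals whose total length is arbitrarily small). By countable subadditivity m*(I) <= m*(I cap Q) + m*(I \ Q), hence m*(I \ Q) >= m(I) = 1/2. The reverse inequality m*(I \ Q) <= m*(I) = 1/2 is trivial since (I \ Q) is a subset of I. Therefore m*(I \ Q) = 1/2.

1/2


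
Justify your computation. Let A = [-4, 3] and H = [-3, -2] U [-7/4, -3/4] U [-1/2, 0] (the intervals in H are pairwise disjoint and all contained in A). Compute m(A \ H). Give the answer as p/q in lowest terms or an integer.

The ambient interval has length m(A) = 3 - (-4) = 7.
Since the holes are disjoint and sit inside A, by finite additivity
  m(H) = sum_i (b_i - a_i), and m(A \ H) = m(A) - m(H).
Computing the hole measures:
  m(H_1) = -2 - (-3) = 1.
  m(H_2) = -3/4 - (-7/4) = 1.
  m(H_3) = 0 - (-1/2) = 1/2.
Summed: m(H) = 1 + 1 + 1/2 = 5/2.
So m(A \ H) = 7 - 5/2 = 9/2.

9/2


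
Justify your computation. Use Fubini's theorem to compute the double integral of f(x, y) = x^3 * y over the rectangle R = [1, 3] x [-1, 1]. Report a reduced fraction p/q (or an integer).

f(x, y) is a tensor product of a function of x and a function of y, and both factors are bounded continuous (hence Lebesgue integrable) on the rectangle, so Fubini's theorem applies:
  integral_R f d(m x m) = (integral_a1^b1 x^3 dx) * (integral_a2^b2 y dy).
Inner integral in x: integral_{1}^{3} x^3 dx = (3^4 - 1^4)/4
  = 20.
Inner integral in y: integral_{-1}^{1} y dy = (1^2 - (-1)^2)/2
  = 0.
Product: (20) * (0) = 0.

0


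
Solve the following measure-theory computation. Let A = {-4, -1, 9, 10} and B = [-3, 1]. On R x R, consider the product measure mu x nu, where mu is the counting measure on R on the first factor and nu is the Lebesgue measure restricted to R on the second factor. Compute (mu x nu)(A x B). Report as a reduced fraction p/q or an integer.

For a measurable rectangle A x B, the product measure satisfies
  (mu x nu)(A x B) = mu(A) * nu(B).
  mu(A) = 4.
  nu(B) = 4.
  (mu x nu)(A x B) = 4 * 4 = 16.

16
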